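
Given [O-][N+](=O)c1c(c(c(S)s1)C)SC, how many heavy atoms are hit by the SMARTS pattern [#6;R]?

4

Check the 12 heavy atoms by environment: 1× s (aromatic, in 5-ring) → no; 4× c (aromatic, in 5-ring) → match; 2× S (acyclic) → no; 2× C (acyclic) → no; 1× N (charge +1, acyclic) → no; 1× O (charge -1, acyclic) → no; 1× O (acyclic) → no.
That gives 4 matching atoms.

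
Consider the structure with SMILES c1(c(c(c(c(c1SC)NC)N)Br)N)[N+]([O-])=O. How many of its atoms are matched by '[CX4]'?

2

Check the 16 heavy atoms by environment: 6× c (aromatic, X3) → no; 1× S (X2) → no; 2× C (X4) → match; 3× N (X3) → no; 1× N (charge +1, X3) → no; 1× O (charge -1, X1) → no; 1× O (X1) → no; 1× Br (X1) → no.
That gives 2 matching atoms.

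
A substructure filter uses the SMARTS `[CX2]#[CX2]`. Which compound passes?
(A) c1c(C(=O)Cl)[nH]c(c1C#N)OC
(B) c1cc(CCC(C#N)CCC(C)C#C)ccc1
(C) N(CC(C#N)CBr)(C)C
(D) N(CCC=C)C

B

[CX2]#[CX2] describes a carbon-carbon triple bond (an alkyne).
(A) has a nitrile (-C#N) but the triple bond is C#N, not C#C.
(B) contains an ethynyl group (-C#CH), which satisfies every atom and bond constraint.
(C) has a nitrile (-C#N) but the triple bond is C#N, not C#C.
(D) has a vinyl group (-CH=CH2) but the C=C is a double bond; both carbons are CX3, not CX2.
So the answer is (B).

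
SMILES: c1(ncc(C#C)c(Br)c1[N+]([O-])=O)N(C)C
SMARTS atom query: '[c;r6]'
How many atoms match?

5

The query [c;r6] means: aromatic carbon that belongs to a six-membered ring.
Check the 15 heavy atoms by environment: 1× n (aromatic, in 6-ring) → no; 5× c (aromatic, in 6-ring) → match; 1× N (charge +1, acyclic) → no; 1× O (charge -1, acyclic) → no; 1× O (acyclic) → no; 1× Br (acyclic) → no; 4× C (acyclic) → no; 1× N (acyclic) → no.
That gives 5 matching atoms.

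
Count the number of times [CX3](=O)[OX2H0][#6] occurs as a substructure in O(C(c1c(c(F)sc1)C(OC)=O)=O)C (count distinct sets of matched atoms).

2

[CX3](=O)[OX2H0][#6] is the SMARTS for an ester: a carbonyl carbon bonded to an oxygen that is itself bonded to carbon (no H on that O).
The molecule carries 2 separate instances of a methyl-ester group (-C(=O)OCH3) meeting every constraint; each maps to a distinct set of atoms, giving 2 matches.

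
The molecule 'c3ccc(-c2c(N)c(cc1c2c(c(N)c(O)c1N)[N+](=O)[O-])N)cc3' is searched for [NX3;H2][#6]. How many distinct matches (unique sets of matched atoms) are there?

[NX3;H2][#6] is the SMARTS for a primary amine: a trivalent nitrogen with two H attached to carbon.
The molecule carries 4 separate instances of a primary amino group (-NH2) meeting every constraint; each maps to a distinct set of atoms, giving 4 matches.

4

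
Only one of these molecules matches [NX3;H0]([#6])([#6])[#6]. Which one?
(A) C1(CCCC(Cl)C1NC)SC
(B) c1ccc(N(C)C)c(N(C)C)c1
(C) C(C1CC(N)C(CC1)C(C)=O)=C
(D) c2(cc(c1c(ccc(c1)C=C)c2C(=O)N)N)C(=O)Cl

[NX3;H0]([#6])([#6])[#6] describes a trivalent nitrogen with no H, bonded to three carbons (a tertiary amine).
(A) has an N-methylamino group (-NHCH3) but the nitrogen still has one H (H1), not H0.
(B) contains a dimethylamino group (-N(CH3)2), which satisfies every atom and bond constraint.
(C) has a primary amino group (-NH2) but the nitrogen has H2, not H0 with three carbons.
(D) has a primary amide (-C(=O)NH2) but the amide nitrogen has H2 and only one carbon neighbour.
So the answer is (B).

B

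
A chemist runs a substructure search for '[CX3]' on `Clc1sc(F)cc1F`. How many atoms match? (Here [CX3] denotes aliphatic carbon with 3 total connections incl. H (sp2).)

0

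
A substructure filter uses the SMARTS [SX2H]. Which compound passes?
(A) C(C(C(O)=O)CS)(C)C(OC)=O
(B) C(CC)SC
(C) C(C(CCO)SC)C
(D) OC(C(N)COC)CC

A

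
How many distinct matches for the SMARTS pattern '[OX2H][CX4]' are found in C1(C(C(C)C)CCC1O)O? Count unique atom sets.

2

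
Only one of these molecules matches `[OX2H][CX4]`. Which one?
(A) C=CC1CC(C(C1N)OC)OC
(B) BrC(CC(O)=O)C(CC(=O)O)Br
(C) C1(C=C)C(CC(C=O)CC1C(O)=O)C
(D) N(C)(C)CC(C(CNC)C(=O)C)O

D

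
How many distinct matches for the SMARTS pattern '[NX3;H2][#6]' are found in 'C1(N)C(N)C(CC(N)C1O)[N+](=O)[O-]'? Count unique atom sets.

3

[NX3;H2][#6] is the SMARTS for a primary amine: a trivalent nitrogen with two H attached to carbon.
The molecule carries 3 separate instances of a primary amino group (-NH2) meeting every constraint; each maps to a distinct set of atoms, giving 3 matches.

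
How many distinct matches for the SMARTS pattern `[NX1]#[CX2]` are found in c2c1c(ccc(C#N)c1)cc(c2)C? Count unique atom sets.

[NX1]#[CX2] is the SMARTS for a nitrile: a nitrogen triple-bonded to a two-connected carbon.
Exactly one fragment in the molecule meets all constraints, giving 1 match.

1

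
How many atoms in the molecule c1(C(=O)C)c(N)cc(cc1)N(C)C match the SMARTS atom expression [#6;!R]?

The query [#6;!R] means: carbon not in any ring.
Check the 13 heavy atoms by environment: 6× c (aromatic, in 6-ring) → no; 2× N (acyclic) → no; 4× C (acyclic) → match; 1× O (acyclic) → no.
That gives 4 matching atoms.

4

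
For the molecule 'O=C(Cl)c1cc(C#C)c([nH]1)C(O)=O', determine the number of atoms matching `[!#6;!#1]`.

Check the 13 heavy atoms by environment: 1× n (aromatic) → match; 4× c (aromatic) → no; 4× C → no; 3× O → match; 1× Cl → match.
Summing the matching environments: 1 + 3 + 1 = 5 matching atoms.

5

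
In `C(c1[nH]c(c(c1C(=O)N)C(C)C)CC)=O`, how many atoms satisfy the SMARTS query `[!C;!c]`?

The query [!C;!c] means: neither aliphatic nor aromatic carbon — same as [!#6].
Check the 15 heavy atoms by environment: 1× n (aromatic) → match; 4× c (aromatic) → no; 7× C → no; 2× O → match; 1× N → match.
Summing the matching environments: 1 + 2 + 1 = 4 matching atoms.

4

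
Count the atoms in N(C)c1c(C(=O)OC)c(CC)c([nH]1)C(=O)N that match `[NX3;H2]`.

1

Check the 16 heavy atoms by environment: 1× n (aromatic, H1, X3) → no; 4× c (aromatic, H0, X3) → no; 1× N (H1, X3) → no; 3× C (H3, X4) → no; 2× C (H0, X3) → no; 2× O (H0, X1) → no; 1× O (H0, X2) → no; 1× N (H2, X3) → match; 1× C (H2, X4) → no.
That gives 1 matching atom.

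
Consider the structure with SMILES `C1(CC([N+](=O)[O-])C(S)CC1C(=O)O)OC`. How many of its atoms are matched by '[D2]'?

3

The query [D2] means: atom with exactly two heavy-atom neighbours.
Check the 15 heavy atoms by environment: 5× C (D3) → no; 2× C (D2) → match; 3× O (D1) → no; 1× S (D1) → no; 1× N (charge +1, D3) → no; 1× O (charge -1, D1) → no; 1× O (D2) → match; 1× C (D1) → no.
Summing the matching environments: 2 + 1 = 3 matching atoms.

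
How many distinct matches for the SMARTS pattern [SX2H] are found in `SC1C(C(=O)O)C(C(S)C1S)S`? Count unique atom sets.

4

[SX2H] is the SMARTS for a thiol: an aliphatic sulfur with two connections, one being H.
The molecule carries 4 separate instances of a thiol (-SH) meeting every constraint; each maps to a distinct set of atoms, giving 4 matches.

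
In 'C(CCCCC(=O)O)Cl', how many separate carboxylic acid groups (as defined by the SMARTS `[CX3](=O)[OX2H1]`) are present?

[CX3](=O)[OX2H1] is the SMARTS for a carboxylic acid: an sp2 carbon double-bonded to O and single-bonded to an -OH oxygen.
Exactly one fragment in the molecule meets all constraints, giving 1 match.

1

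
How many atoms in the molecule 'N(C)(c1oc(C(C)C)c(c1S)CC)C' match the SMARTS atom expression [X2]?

2

The query [X2] means: any atom with exactly two total connections (bonds + H).
Check the 14 heavy atoms by environment: 1× o (aromatic, X2) → match; 4× c (aromatic, X3) → no; 1× N (X3) → no; 7× C (X4) → no; 1× S (X2) → match.
Summing the matching environments: 1 + 1 = 2 matching atoms.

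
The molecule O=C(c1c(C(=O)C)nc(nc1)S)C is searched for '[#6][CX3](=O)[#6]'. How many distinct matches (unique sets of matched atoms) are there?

2

[#6][CX3](=O)[#6] is the SMARTS for a ketone: a carbonyl carbon (no H) flanked by two carbons.
The molecule carries 2 separate instances of an acetyl/ketone group (-C(=O)CH3) meeting every constraint; each maps to a distinct set of atoms, giving 2 matches.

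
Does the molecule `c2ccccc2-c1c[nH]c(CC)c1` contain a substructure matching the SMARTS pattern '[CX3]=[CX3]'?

The pattern [CX3]=[CX3] describes a non-aromatic C=C double bond between two sp2 carbons — an alkene.
The closest candidate here is an ethyl group (-CH2CH3), but its C-C bond is a single bond between CX4 carbons, not CX3=CX3. No other fragment satisfies the full query, so there is no match.

No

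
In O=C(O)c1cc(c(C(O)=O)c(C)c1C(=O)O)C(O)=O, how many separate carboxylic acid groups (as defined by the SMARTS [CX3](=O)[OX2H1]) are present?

4

[CX3](=O)[OX2H1] is the SMARTS for a carboxylic acid: an sp2 carbon double-bonded to O and single-bonded to an -OH oxygen.
The molecule carries 4 separate instances of a carboxylic acid group (-C(=O)OH) meeting every constraint; each maps to a distinct set of atoms, giving 4 matches.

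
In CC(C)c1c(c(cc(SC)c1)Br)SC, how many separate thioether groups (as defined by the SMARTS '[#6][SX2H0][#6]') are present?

2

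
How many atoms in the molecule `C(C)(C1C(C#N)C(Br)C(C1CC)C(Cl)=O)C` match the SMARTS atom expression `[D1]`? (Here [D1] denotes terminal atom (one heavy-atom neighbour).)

7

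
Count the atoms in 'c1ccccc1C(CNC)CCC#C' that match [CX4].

5

The query [CX4] means: C with X4: aliphatic carbon with exactly 4 total connections (bonds + H).
Check the 14 heavy atoms by environment: 5× C (X4) → match; 2× C (X2) → no; 6× c (aromatic, X3) → no; 1× N (X3) → no.
That gives 5 matching atoms.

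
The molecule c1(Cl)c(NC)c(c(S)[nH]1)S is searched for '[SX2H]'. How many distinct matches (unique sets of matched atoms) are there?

[SX2H] is the SMARTS for a thiol: an aliphatic sulfur with two connections, one being H.
The molecule carries 2 separate instances of a thiol (-SH) meeting every constraint; each maps to a distinct set of atoms, giving 2 matches.

2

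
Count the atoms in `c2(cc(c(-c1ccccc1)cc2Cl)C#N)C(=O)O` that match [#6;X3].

The query [#6;X3] means: any carbon (aromatic or not) with three total connections.
Check the 18 heavy atoms by environment: 12× c (aromatic, X3) → match; 1× C (X3) → match; 1× O (X1) → no; 1× O (X2) → no; 1× Cl (X1) → no; 1× C (X2) → no; 1× N (X1) → no.
Summing the matching environments: 12 + 1 = 13 matching atoms.

13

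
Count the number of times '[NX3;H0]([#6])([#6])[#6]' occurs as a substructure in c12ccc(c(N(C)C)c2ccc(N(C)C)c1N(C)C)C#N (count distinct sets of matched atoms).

[NX3;H0]([#6])([#6])[#6] is the SMARTS for a tertiary amine: a trivalent nitrogen with no H, bonded to three carbons.
The molecule carries 3 separate instances of a dimethylamino group (-N(CH3)2) meeting every constraint; each maps to a distinct set of atoms, giving 3 matches.

3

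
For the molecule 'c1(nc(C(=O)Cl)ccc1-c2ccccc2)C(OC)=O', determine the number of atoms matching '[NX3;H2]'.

0

The query [NX3;H2] means: aliphatic N with 3 total connections, two of them H — an -NH2 nitrogen (amine or amide).
Check the 19 heavy atoms by environment: 1× n (aromatic, H0, X2) → no; 4× c (aromatic, H0, X3) → no; 7× c (aromatic, H1, X3) → no; 2× C (H0, X3) → no; 2× O (H0, X1) → no; 1× O (H0, X2) → no; 1× C (H3, X4) → no; 1× Cl (H0, X1) → no.
No environment satisfies the query, so 0 matching atoms.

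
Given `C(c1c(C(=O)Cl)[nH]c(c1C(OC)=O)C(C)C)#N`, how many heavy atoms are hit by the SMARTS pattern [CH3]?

3

The query [CH3] means: aliphatic carbon with exactly three hydrogens.
Check the 17 heavy atoms by environment: 1× n (aromatic, H1) → no; 4× c (aromatic, H0) → no; 3× C (H0) → no; 3× O (H0) → no; 3× C (H3) → match; 1× C (H1) → no; 1× Cl (H0) → no; 1× N (H0) → no.
That gives 3 matching atoms.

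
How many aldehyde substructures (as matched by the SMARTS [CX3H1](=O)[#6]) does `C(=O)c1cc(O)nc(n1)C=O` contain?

2

[CX3H1](=O)[#6] is the SMARTS for an aldehyde: an sp2 carbon with one H, double-bonded to O and single-bonded to carbon.
The molecule carries 2 separate instances of an aldehyde (-CHO) meeting every constraint; each maps to a distinct set of atoms, giving 2 matches.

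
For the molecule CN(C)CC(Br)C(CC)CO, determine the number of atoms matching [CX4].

8

Check the 11 heavy atoms by environment: 8× C (X4) → match; 1× O (X2) → no; 1× Br (X1) → no; 1× N (X3) → no.
That gives 8 matching atoms.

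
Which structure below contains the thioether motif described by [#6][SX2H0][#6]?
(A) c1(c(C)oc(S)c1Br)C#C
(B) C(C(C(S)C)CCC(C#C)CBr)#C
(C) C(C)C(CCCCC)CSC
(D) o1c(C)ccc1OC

C

[#6][SX2H0][#6] describes an aliphatic sulfur bridging two carbons with no H on the sulfur (a thioether).
(A) has a thiol (-SH) but the sulfur has H1, not H0 bridging two carbons.
(B) has a thiol (-SH) but the sulfur has H1, not H0 bridging two carbons.
(C) contains a methylthio ether (-SCH3), which satisfies every atom and bond constraint.
(D) has a methoxy ether (-OCH3) but the bridging atom is O, not S.
So the answer is (C).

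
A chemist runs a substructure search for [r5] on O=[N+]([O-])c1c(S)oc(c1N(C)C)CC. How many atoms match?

5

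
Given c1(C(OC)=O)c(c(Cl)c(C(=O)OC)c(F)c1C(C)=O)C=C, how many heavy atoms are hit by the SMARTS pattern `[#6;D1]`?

4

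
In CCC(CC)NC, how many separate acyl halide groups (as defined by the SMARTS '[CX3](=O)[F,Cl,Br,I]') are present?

0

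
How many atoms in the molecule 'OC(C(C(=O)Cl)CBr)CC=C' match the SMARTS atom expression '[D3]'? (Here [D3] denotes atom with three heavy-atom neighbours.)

The query [D3] means: atom with exactly three heavy-atom neighbours.
Check the 11 heavy atoms by environment: 3× C (D2) → no; 3× C (D3) → match; 1× Br (D1) → no; 2× O (D1) → no; 1× Cl (D1) → no; 1× C (D1) → no.
That gives 3 matching atoms.

3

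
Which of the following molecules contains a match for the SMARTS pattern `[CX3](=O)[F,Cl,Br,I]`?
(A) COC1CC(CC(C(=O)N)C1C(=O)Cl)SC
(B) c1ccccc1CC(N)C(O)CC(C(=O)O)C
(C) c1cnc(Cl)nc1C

[CX3](=O)[F,Cl,Br,I] describes a carbonyl carbon bonded to a halogen (an acyl halide).
(A) contains an acyl chloride (-C(=O)Cl), which satisfies every atom and bond constraint.
(B) has a carboxylic acid group (-C(=O)OH) but the carbonyl is bonded to -OH, not to a halogen.
(C) has a chloro substituent but the Cl is not on a carbonyl carbon.
So the answer is (A).

A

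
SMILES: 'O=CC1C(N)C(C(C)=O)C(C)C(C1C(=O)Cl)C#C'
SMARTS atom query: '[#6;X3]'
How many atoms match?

The query [#6;X3] means: any carbon (aromatic or not) with three total connections.
Check the 18 heavy atoms by environment: 8× C (X4) → no; 1× N (X3) → no; 2× C (X2) → no; 3× C (X3) → match; 3× O (X1) → no; 1× Cl (X1) → no.
That gives 3 matching atoms.

3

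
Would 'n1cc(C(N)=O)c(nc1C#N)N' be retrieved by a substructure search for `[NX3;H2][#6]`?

Yes

The pattern [NX3;H2][#6] describes a trivalent nitrogen with two H attached to carbon — a primary amine.
The molecule carries a primary amino group (-NH2), whose atoms satisfy every constraint of the query, so the pattern matches.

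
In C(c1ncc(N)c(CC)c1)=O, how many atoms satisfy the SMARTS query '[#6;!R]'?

3

Check the 11 heavy atoms by environment: 1× n (aromatic, in 6-ring) → no; 5× c (aromatic, in 6-ring) → no; 3× C (acyclic) → match; 1× O (acyclic) → no; 1× N (acyclic) → no.
That gives 3 matching atoms.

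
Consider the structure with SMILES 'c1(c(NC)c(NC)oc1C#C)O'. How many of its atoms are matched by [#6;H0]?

The query [#6;H0] means: any carbon with no attached hydrogen.
Check the 12 heavy atoms by environment: 1× o (aromatic, H0) → no; 4× c (aromatic, H0) → match; 2× N (H1) → no; 2× C (H3) → no; 1× O (H1) → no; 1× C (H0) → match; 1× C (H1) → no.
Summing the matching environments: 4 + 1 = 5 matching atoms.

5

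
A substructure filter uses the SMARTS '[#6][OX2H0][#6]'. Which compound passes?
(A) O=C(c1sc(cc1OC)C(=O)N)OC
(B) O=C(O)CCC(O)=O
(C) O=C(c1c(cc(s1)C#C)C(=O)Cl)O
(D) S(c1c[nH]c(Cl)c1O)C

[#6][OX2H0][#6] describes an aliphatic oxygen bridging two carbons with no H on the oxygen (an ether).
(A) contains a methoxy ether (-OCH3), which satisfies every atom and bond constraint.
(B) has a carboxylic acid group (-C(=O)OH) but the -OH oxygen has H1; the =O is OX1, not OX2.
(C) has a carboxylic acid group (-C(=O)OH) but the -OH oxygen has H1; the =O is OX1, not OX2.
(D) has a hydroxyl group (-OH) but the oxygen has H1, not H0 bridging two carbons.
So the answer is (A).

A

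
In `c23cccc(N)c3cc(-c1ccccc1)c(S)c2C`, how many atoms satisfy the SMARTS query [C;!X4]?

0

The query [C;!X4] means: aliphatic carbon that does not have four total connections.
Check the 19 heavy atoms by environment: 16× c (aromatic, X3) → no; 1× S (X2) → no; 1× C (X4) → no; 1× N (X3) → no.
No environment satisfies the query, so 0 matching atoms.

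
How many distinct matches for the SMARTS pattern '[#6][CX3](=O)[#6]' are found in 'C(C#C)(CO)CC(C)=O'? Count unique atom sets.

1

[#6][CX3](=O)[#6] is the SMARTS for a ketone: a carbonyl carbon (no H) flanked by two carbons.
Exactly one fragment in the molecule meets all constraints, giving 1 match.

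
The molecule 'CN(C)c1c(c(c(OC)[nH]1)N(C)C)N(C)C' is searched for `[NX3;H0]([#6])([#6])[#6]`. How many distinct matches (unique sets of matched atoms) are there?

3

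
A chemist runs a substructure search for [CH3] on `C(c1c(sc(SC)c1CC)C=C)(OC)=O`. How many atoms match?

3

The query [CH3] means: aliphatic carbon with exactly three hydrogens.
Check the 15 heavy atoms by environment: 1× s (aromatic, H0) → no; 4× c (aromatic, H0) → no; 2× C (H2) → no; 3× C (H3) → match; 1× C (H1) → no; 1× S (H0) → no; 1× C (H0) → no; 2× O (H0) → no.
That gives 3 matching atoms.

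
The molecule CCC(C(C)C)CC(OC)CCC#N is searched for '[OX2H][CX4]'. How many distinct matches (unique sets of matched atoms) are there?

0

[OX2H][CX4] is the SMARTS for an aliphatic alcohol: a hydroxyl oxygen bound to an sp3 (X4) carbon.
The molecule has a methoxy ether (-OCH3), but the oxygen has H0 (ether), not H1; nothing else fits, so there are 0 matches.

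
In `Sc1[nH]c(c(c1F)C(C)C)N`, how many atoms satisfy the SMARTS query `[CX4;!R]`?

The query [CX4;!R] means: aliphatic carbon with four total connections, not in a ring.
Check the 11 heavy atoms by environment: 1× n (aromatic, X3, in 5-ring) → no; 4× c (aromatic, X3, in 5-ring) → no; 1× S (X2, acyclic) → no; 1× F (X1, acyclic) → no; 3× C (X4, acyclic) → match; 1× N (X3, acyclic) → no.
That gives 3 matching atoms.

3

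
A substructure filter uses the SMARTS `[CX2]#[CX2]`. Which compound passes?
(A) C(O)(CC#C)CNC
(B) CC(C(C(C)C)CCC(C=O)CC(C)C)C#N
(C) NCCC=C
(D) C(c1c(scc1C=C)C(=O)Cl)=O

A

[CX2]#[CX2] describes a carbon-carbon triple bond (an alkyne).
(A) contains an ethynyl group (-C#CH), which satisfies every atom and bond constraint.
(B) has a nitrile (-C#N) but the triple bond is C#N, not C#C.
(C) has a vinyl group (-CH=CH2) but the C=C is a double bond; both carbons are CX3, not CX2.
(D) has a vinyl group (-CH=CH2) but the C=C is a double bond; both carbons are CX3, not CX2.
So the answer is (A).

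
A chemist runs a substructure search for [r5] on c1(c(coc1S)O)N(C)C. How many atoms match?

Check the 10 heavy atoms by environment: 1× o (aromatic, in 5-ring) → match; 4× c (aromatic, in 5-ring) → match; 1× O (acyclic) → no; 1× N (acyclic) → no; 2× C (acyclic) → no; 1× S (acyclic) → no.
Summing the matching environments: 1 + 4 = 5 matching atoms.

5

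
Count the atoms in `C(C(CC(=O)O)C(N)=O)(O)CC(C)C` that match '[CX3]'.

2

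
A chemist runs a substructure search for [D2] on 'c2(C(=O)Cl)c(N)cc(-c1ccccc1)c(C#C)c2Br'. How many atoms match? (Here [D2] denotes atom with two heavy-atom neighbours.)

Check the 19 heavy atoms by environment: 6× c (aromatic, D3) → no; 6× c (aromatic, D2) → match; 1× Br (D1) → no; 1× C (D3) → no; 1× O (D1) → no; 1× Cl (D1) → no; 1× C (D2) → match; 1× C (D1) → no; 1× N (D1) → no.
Summing the matching environments: 6 + 1 = 7 matching atoms.

7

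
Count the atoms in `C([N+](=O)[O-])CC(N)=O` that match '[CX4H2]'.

2

Check the 8 heavy atoms by environment: 2× C (H2, X4) → match; 1× C (H0, X3) → no; 2× O (H0, X1) → no; 1× N (H2, X3) → no; 1× N (charge +1, H0, X3) → no; 1× O (charge -1, H0, X1) → no.
That gives 2 matching atoms.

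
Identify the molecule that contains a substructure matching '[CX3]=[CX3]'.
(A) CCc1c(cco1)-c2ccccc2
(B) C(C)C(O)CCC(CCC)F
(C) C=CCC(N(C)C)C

C

[CX3]=[CX3] describes a non-aromatic C=C double bond between two sp2 carbons (an alkene).
(A) has an ethyl group (-CH2CH3) but its C-C bond is a single bond between CX4 carbons, not CX3=CX3.
(B) has an ethyl group (-CH2CH3) but its C-C bond is a single bond between CX4 carbons, not CX3=CX3.
(C) contains a vinyl group (-CH=CH2), which satisfies every atom and bond constraint.
So the answer is (C).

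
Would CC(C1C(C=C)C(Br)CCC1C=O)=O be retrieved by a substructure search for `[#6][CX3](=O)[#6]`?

The pattern [#6][CX3](=O)[#6] describes a carbonyl carbon (no H) flanked by two carbons — a ketone.
The molecule carries an acetyl/ketone group (-C(=O)CH3), whose atoms satisfy every constraint of the query, so the pattern matches.

Yes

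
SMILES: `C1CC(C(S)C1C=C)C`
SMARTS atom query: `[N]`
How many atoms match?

0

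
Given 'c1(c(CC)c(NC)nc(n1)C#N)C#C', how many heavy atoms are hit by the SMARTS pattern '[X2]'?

The query [X2] means: any atom with exactly two total connections (bonds + H).
Check the 14 heavy atoms by environment: 2× n (aromatic, X2) → match; 4× c (aromatic, X3) → no; 3× C (X4) → no; 3× C (X2) → match; 1× N (X3) → no; 1× N (X1) → no.
Summing the matching environments: 2 + 3 = 5 matching atoms.

5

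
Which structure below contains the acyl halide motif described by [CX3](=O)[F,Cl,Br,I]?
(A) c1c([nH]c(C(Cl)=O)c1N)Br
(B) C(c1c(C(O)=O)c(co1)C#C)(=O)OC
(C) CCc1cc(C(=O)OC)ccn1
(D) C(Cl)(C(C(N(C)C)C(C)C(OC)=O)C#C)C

A

[CX3](=O)[F,Cl,Br,I] describes a carbonyl carbon bonded to a halogen (an acyl halide).
(A) contains an acyl chloride (-C(=O)Cl), which satisfies every atom and bond constraint.
(B) has a methyl-ester group (-C(=O)OCH3) but the carbonyl is bonded to -O-C, not to a halogen.
(C) has a methyl-ester group (-C(=O)OCH3) but the carbonyl is bonded to -O-C, not to a halogen.
(D) has a methyl-ester group (-C(=O)OCH3) but the carbonyl is bonded to -O-C, not to a halogen.
So the answer is (A).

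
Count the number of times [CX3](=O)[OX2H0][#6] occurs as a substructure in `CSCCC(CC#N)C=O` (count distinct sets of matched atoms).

0

[CX3](=O)[OX2H0][#6] is the SMARTS for an ester: a carbonyl carbon bonded to an oxygen that is itself bonded to carbon (no H on that O).
No fragment in the molecule satisfies every constraint, giving 0 matches.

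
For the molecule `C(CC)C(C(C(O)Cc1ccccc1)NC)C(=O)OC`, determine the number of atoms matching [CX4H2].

3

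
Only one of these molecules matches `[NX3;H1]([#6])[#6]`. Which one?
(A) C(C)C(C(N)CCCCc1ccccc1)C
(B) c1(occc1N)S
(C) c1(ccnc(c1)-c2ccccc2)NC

[NX3;H1]([#6])[#6] describes a trivalent nitrogen with one H, bonded to two carbons (a secondary amine).
(A) has a primary amino group (-NH2) but the nitrogen has H2 and only one carbon neighbour.
(B) has a primary amino group (-NH2) but the nitrogen has H2 and only one carbon neighbour.
(C) contains an N-methylamino group (-NHCH3), which satisfies every atom and bond constraint.
So the answer is (C).

C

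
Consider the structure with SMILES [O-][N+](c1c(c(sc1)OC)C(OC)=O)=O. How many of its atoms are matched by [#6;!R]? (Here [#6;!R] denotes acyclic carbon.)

The query [#6;!R] means: carbon not in any ring.
Check the 14 heavy atoms by environment: 1× s (aromatic, in 5-ring) → no; 4× c (aromatic, in 5-ring) → no; 3× C (acyclic) → match; 4× O (acyclic) → no; 1× N (charge +1, acyclic) → no; 1× O (charge -1, acyclic) → no.
That gives 3 matching atoms.

3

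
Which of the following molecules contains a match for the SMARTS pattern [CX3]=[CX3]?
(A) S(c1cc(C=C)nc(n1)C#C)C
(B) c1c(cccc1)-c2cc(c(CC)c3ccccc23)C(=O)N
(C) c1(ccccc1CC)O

A

[CX3]=[CX3] describes a non-aromatic C=C double bond between two sp2 carbons (an alkene).
(A) contains a vinyl group (-CH=CH2), which satisfies every atom and bond constraint.
(B) has an ethyl group (-CH2CH3) but its C-C bond is a single bond between CX4 carbons, not CX3=CX3.
(C) has an ethyl group (-CH2CH3) but its C-C bond is a single bond between CX4 carbons, not CX3=CX3.
So the answer is (A).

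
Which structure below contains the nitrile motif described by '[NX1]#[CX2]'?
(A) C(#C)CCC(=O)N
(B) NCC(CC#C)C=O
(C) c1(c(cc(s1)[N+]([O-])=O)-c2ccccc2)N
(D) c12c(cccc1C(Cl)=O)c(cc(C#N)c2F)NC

[NX1]#[CX2] describes a nitrogen triple-bonded to a two-connected carbon (a nitrile).
(A) has a primary amide (-C(=O)NH2) but the nitrogen is NX3, not NX1.
(B) has a primary amino group (-NH2) but the nitrogen is NX3 (three connections), not NX1 triple-bonded.
(C) has a nitro group (-[N+](=O)[O-]) but there is no C#N triple bond.
(D) contains a nitrile (-C#N), which satisfies every atom and bond constraint.
So the answer is (D).

D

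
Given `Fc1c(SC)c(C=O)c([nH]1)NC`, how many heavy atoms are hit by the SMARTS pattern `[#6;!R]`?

The query [#6;!R] means: carbon not in any ring.
Check the 12 heavy atoms by environment: 1× n (aromatic, in 5-ring) → no; 4× c (aromatic, in 5-ring) → no; 1× F (acyclic) → no; 1× S (acyclic) → no; 3× C (acyclic) → match; 1× N (acyclic) → no; 1× O (acyclic) → no.
That gives 3 matching atoms.

3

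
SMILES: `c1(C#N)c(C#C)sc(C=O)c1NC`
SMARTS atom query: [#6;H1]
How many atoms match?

2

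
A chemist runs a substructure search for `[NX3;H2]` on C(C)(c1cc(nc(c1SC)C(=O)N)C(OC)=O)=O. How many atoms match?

Check the 18 heavy atoms by environment: 1× n (aromatic, H0, X2) → no; 4× c (aromatic, H0, X3) → no; 1× c (aromatic, H1, X3) → no; 1× S (H0, X2) → no; 3× C (H3, X4) → no; 3× C (H0, X3) → no; 3× O (H0, X1) → no; 1× O (H0, X2) → no; 1× N (H2, X3) → match.
That gives 1 matching atom.

1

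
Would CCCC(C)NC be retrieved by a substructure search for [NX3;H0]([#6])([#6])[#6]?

No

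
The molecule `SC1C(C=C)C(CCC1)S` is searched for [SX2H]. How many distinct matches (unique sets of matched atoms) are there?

2

[SX2H] is the SMARTS for a thiol: an aliphatic sulfur with two connections, one being H.
The molecule carries 2 separate instances of a thiol (-SH) meeting every constraint; each maps to a distinct set of atoms, giving 2 matches.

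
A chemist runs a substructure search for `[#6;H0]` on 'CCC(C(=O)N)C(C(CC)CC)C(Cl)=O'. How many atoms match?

The query [#6;H0] means: any carbon with no attached hydrogen.
Check the 15 heavy atoms by environment: 3× C (H3) → no; 3× C (H2) → no; 3× C (H1) → no; 2× C (H0) → match; 2× O (H0) → no; 1× N (H2) → no; 1× Cl (H0) → no.
That gives 2 matching atoms.

2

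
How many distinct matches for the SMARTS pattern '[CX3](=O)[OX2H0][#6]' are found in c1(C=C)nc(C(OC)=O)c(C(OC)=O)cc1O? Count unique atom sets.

2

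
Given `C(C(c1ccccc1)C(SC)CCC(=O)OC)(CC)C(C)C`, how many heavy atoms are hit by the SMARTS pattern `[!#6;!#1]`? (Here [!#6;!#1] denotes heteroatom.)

Check the 22 heavy atoms by environment: 13× C → no; 1× S → match; 6× c (aromatic) → no; 2× O → match.
Summing the matching environments: 1 + 2 = 3 matching atoms.

3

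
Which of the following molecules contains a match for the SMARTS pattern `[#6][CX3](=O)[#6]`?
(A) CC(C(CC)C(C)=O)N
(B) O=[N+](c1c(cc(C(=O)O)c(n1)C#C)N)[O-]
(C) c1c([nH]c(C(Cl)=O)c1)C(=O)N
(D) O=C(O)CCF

A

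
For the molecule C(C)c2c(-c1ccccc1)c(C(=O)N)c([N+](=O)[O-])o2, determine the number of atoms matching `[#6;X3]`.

Check the 19 heavy atoms by environment: 1× o (aromatic, X2) → no; 10× c (aromatic, X3) → match; 1× C (X3) → match; 2× O (X1) → no; 1× N (X3) → no; 1× N (charge +1, X3) → no; 1× O (charge -1, X1) → no; 2× C (X4) → no.
Summing the matching environments: 10 + 1 = 11 matching atoms.

11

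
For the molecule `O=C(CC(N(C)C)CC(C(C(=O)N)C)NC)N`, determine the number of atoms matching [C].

11

The query [C] means: uppercase C matches aliphatic (non-aromatic) carbon only.
Check the 17 heavy atoms by environment: 11× C → match; 4× N → no; 2× O → no.
That gives 11 matching atoms.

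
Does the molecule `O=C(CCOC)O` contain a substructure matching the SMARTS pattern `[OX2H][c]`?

The pattern [OX2H][c] describes a hydroxyl oxygen attached to an aromatic carbon — a phenol.
The closest candidate here is a methoxy ether (-OCH3), but the oxygen has H0, not H1. No other fragment satisfies the full query, so there is no match.

No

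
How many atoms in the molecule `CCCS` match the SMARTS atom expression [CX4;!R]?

The query [CX4;!R] means: aliphatic carbon with four total connections, not in a ring.
Check the 4 heavy atoms by environment: 3× C (X4, acyclic) → match; 1× S (X2, acyclic) → no.
That gives 3 matching atoms.

3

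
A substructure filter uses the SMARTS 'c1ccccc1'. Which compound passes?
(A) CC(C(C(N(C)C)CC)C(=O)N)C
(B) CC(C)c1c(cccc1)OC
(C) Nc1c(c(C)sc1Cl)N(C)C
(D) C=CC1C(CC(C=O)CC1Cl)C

c1ccccc1 describes six aromatic carbons in a ring (a benzene ring).
(A) has a methyl group (-CH3) but no six-membered all-carbon aromatic ring is present.
(B) contains the required atom environment, so the pattern matches.
(C) has a methyl group (-CH3) but no six-membered all-carbon aromatic ring is present.
(D) has a methyl group (-CH3) but no six-membered all-carbon aromatic ring is present.
So the answer is (B).

B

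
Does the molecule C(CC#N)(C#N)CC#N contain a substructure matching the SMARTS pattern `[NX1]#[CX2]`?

Yes

The pattern [NX1]#[CX2] describes a nitrogen triple-bonded to a two-connected carbon — a nitrile.
The molecule carries a nitrile (-C#N), whose atoms satisfy every constraint of the query, so the pattern matches.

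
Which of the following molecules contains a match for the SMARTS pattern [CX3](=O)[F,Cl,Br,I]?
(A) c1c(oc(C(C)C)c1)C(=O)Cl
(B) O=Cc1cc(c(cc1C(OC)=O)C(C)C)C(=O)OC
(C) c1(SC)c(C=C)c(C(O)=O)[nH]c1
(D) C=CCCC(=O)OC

[CX3](=O)[F,Cl,Br,I] describes a carbonyl carbon bonded to a halogen (an acyl halide).
(A) contains an acyl chloride (-C(=O)Cl), which satisfies every atom and bond constraint.
(B) has a methyl-ester group (-C(=O)OCH3) but the carbonyl is bonded to -O-C, not to a halogen.
(C) has a carboxylic acid group (-C(=O)OH) but the carbonyl is bonded to -OH, not to a halogen.
(D) has a methyl-ester group (-C(=O)OCH3) but the carbonyl is bonded to -O-C, not to a halogen.
So the answer is (A).

A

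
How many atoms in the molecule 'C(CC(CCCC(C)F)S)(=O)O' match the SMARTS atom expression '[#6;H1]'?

The query [#6;H1] means: any carbon bearing exactly one hydrogen.
Check the 12 heavy atoms by environment: 4× C (H2) → no; 2× C (H1) → match; 1× C (H3) → no; 1× F (H0) → no; 1× C (H0) → no; 1× O (H0) → no; 1× O (H1) → no; 1× S (H1) → no.
That gives 2 matching atoms.

2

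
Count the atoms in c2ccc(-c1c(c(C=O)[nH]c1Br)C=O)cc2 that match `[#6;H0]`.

5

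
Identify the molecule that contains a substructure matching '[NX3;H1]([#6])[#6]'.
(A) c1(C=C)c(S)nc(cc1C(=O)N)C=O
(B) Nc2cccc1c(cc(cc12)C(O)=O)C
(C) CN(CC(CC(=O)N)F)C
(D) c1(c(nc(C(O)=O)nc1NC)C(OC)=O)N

[NX3;H1]([#6])[#6] describes a trivalent nitrogen with one H, bonded to two carbons (a secondary amine).
(A) has a primary amide (-C(=O)NH2) but the -C(=O)NH2 nitrogen has H2, not H1.
(B) has a primary amino group (-NH2) but the nitrogen has H2 and only one carbon neighbour.
(C) has a dimethylamino group (-N(CH3)2) but the nitrogen has H0, not H1.
(D) contains an N-methylamino group (-NHCH3), which satisfies every atom and bond constraint.
So the answer is (D).

D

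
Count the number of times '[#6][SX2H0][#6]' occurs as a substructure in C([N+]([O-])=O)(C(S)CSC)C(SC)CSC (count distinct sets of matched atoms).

3

[#6][SX2H0][#6] is the SMARTS for a thioether: an aliphatic sulfur bridging two carbons with no H on the sulfur.
The molecule carries 3 separate instances of a methylthio ether (-SCH3) meeting every constraint; each maps to a distinct set of atoms, giving 3 matches.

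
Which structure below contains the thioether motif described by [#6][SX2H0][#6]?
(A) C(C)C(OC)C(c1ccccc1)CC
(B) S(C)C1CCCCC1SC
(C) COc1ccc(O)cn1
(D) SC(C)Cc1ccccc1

B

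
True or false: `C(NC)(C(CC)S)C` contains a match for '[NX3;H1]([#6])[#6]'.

The pattern [NX3;H1]([#6])[#6] describes a trivalent nitrogen with one H, bonded to two carbons — a secondary amine.
The molecule carries an N-methylamino group (-NHCH3), whose atoms satisfy every constraint of the query, so the pattern matches.

True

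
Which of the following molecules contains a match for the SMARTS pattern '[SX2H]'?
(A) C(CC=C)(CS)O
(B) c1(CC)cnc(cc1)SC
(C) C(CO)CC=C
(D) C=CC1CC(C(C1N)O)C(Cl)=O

A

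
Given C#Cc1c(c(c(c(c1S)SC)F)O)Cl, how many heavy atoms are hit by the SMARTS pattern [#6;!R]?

Check the 14 heavy atoms by environment: 6× c (aromatic, in 6-ring) → no; 1× O (acyclic) → no; 1× F (acyclic) → no; 2× S (acyclic) → no; 1× Cl (acyclic) → no; 3× C (acyclic) → match.
That gives 3 matching atoms.

3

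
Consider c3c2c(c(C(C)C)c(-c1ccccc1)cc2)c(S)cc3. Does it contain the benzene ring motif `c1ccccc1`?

Yes

The pattern c1ccccc1 describes six aromatic carbons in a ring — a benzene ring.
The molecule carries a phenyl ring, whose atoms satisfy every constraint of the query, so the pattern matches.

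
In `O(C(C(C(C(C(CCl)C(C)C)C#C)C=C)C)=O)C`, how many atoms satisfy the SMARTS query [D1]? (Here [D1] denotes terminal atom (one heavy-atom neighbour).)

8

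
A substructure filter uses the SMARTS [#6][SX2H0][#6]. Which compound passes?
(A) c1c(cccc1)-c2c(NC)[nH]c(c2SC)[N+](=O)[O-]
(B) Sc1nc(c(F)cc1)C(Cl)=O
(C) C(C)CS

A

[#6][SX2H0][#6] describes an aliphatic sulfur bridging two carbons with no H on the sulfur (a thioether).
(A) contains a methylthio ether (-SCH3), which satisfies every atom and bond constraint.
(B) has a thiol (-SH) but the sulfur has H1, not H0 bridging two carbons.
(C) has a thiol (-SH) but the sulfur has H1, not H0 bridging two carbons.
So the answer is (A).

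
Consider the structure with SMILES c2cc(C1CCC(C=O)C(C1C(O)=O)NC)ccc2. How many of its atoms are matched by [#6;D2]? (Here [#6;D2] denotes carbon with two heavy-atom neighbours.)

The query [#6;D2] means: any carbon bonded to exactly two heavy atoms.
Check the 19 heavy atoms by environment: 5× C (D3) → no; 3× C (D2) → match; 3× O (D1) → no; 1× c (aromatic, D3) → no; 5× c (aromatic, D2) → match; 1× N (D2) → no; 1× C (D1) → no.
Summing the matching environments: 3 + 5 = 8 matching atoms.

8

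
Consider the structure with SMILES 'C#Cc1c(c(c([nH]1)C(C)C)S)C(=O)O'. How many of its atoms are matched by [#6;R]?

4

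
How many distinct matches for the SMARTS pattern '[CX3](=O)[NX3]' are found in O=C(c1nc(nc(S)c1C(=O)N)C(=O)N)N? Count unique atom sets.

3

[CX3](=O)[NX3] is the SMARTS for an amide: a carbonyl carbon bonded to a trivalent nitrogen.
The molecule carries 3 separate instances of a primary amide (-C(=O)NH2) meeting every constraint; each maps to a distinct set of atoms, giving 3 matches.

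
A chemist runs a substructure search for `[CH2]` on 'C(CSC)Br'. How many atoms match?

The query [CH2] means: aliphatic carbon with exactly two hydrogens.
Check the 5 heavy atoms by environment: 2× C (H2) → match; 1× Br (H0) → no; 1× S (H0) → no; 1× C (H3) → no.
That gives 2 matching atoms.

2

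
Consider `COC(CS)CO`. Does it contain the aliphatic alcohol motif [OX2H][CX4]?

Yes

The pattern [OX2H][CX4] describes a hydroxyl oxygen bound to an sp3 (X4) carbon — an aliphatic alcohol.
The molecule carries a hydroxyl group (-OH), whose atoms satisfy every constraint of the query, so the pattern matches.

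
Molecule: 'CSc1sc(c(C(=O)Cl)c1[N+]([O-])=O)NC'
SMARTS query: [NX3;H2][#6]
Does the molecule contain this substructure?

No

The pattern [NX3;H2][#6] describes a trivalent nitrogen with two H attached to carbon — a primary amine.
The closest candidate here is a nitro group (-[N+](=O)[O-]), but the nitrogen is [N+] with no H, not NX3H2. No other fragment satisfies the full query, so there is no match.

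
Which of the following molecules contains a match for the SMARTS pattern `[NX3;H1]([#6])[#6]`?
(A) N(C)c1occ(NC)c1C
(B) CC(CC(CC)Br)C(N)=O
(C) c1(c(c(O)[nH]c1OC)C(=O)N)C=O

A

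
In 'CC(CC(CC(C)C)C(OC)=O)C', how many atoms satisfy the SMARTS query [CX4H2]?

2

The query [CX4H2] means: sp3 carbon (X4) with exactly two hydrogens.
Check the 13 heavy atoms by environment: 2× C (H2, X4) → match; 3× C (H1, X4) → no; 5× C (H3, X4) → no; 1× C (H0, X3) → no; 1× O (H0, X1) → no; 1× O (H0, X2) → no.
That gives 2 matching atoms.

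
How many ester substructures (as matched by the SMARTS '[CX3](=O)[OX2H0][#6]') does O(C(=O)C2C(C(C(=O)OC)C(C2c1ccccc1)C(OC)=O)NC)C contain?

[CX3](=O)[OX2H0][#6] is the SMARTS for an ester: a carbonyl carbon bonded to an oxygen that is itself bonded to carbon (no H on that O).
The molecule carries 3 separate instances of a methyl-ester group (-C(=O)OCH3) meeting every constraint; each maps to a distinct set of atoms, giving 3 matches.

3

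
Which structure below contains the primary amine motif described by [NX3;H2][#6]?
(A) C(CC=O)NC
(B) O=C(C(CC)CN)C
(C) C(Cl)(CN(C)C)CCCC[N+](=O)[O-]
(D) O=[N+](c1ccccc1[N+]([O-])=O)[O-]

B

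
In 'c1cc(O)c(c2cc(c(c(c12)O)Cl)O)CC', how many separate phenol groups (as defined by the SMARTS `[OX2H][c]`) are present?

3

[OX2H][c] is the SMARTS for a phenol: a hydroxyl oxygen attached to an aromatic carbon.
The molecule carries 3 separate instances of a hydroxyl group (-OH) meeting every constraint; each maps to a distinct set of atoms, giving 3 matches.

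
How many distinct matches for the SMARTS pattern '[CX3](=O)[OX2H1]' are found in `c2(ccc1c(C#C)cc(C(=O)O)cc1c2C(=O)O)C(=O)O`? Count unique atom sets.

3

[CX3](=O)[OX2H1] is the SMARTS for a carboxylic acid: an sp2 carbon double-bonded to O and single-bonded to an -OH oxygen.
The molecule carries 3 separate instances of a carboxylic acid group (-C(=O)OH) meeting every constraint; each maps to a distinct set of atoms, giving 3 matches.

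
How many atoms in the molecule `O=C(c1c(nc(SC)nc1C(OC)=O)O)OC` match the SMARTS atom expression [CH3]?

3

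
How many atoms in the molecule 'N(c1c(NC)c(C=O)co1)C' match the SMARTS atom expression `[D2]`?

The query [D2] means: atom with exactly two heavy-atom neighbours.
Check the 11 heavy atoms by environment: 1× o (aromatic, D2) → match; 1× c (aromatic, D2) → match; 3× c (aromatic, D3) → no; 1× C (D2) → match; 1× O (D1) → no; 2× N (D2) → match; 2× C (D1) → no.
Summing the matching environments: 1 + 1 + 1 + 2 = 5 matching atoms.

5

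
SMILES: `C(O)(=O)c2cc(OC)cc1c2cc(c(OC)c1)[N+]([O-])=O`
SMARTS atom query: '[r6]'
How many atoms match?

Check the 20 heavy atoms by environment: 10× c (aromatic, in 6-ring) → match; 1× N (charge +1, acyclic) → no; 1× O (charge -1, acyclic) → no; 5× O (acyclic) → no; 3× C (acyclic) → no.
That gives 10 matching atoms.

10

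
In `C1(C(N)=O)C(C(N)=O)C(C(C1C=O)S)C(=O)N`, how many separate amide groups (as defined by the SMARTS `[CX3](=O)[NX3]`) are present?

[CX3](=O)[NX3] is the SMARTS for an amide: a carbonyl carbon bonded to a trivalent nitrogen.
The molecule carries 3 separate instances of a primary amide (-C(=O)NH2) meeting every constraint; each maps to a distinct set of atoms, giving 3 matches.

3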